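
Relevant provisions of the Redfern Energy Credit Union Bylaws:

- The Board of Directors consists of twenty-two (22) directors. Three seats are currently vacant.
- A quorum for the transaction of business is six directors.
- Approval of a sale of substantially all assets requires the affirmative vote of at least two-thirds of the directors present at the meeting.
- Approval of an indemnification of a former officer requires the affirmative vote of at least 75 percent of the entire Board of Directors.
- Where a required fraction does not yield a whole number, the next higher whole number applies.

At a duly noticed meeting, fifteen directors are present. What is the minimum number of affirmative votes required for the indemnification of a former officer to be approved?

17

The indemnification of a former officer requires three-fourths of the entire Board of Directors (22).
3/4 of 22 = 16.50, rounded up to 17.
(Only 15 can vote, so the indemnification of a former officer cannot pass at this meeting, but the required vote is still 17.)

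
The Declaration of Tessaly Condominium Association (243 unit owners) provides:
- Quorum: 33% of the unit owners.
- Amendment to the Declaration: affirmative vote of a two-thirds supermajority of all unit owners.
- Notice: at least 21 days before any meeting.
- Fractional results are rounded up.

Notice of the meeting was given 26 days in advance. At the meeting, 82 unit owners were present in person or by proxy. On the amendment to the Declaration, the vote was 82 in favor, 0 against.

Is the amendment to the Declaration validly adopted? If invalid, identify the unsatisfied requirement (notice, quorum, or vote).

Notice: 26 days given; 21 required. Satisfied.
Quorum: 33% of 243 = 80.19, rounded up to 81; 82 present. Satisfied.
Vote: requires two-thirds of all unit owners (243); 2/3 of 243 = 162, so 162 needed; 82 in favor. Not satisfied.

Invalid — vote requirement not satisfied.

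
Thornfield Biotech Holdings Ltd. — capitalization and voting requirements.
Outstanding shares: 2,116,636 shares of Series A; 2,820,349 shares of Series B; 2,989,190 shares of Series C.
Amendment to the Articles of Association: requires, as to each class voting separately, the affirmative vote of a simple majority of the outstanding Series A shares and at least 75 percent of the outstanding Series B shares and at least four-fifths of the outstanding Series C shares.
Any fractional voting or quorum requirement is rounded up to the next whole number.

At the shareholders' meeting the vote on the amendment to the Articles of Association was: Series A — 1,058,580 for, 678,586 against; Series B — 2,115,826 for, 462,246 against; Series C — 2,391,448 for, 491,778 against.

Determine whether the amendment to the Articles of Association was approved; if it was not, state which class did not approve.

Approved — every class gave the required vote.

Series A: a majority of 2116636 is 1058319; 1,058,319 required, 1,058,580 in favor — approved.
Series B: 3/4 of 2820349 = 2115261.75, rounded up to 2115262; 2,115,262 required, 2,115,826 in favor — approved.
Series C: 4/5 of 2989190 = 2391352; 2,391,352 required, 2,391,448 in favor — approved.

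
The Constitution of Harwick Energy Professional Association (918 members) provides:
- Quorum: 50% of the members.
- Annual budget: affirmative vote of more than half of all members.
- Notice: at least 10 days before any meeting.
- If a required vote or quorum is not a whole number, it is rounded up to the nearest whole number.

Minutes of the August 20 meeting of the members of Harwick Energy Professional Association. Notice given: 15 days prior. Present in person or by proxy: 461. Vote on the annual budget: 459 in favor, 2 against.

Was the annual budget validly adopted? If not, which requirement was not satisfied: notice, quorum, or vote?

Invalid — vote requirement not satisfied.

Notice: 15 days given; 10 required. Satisfied.
Quorum: 50% of 918 = 459; 461 present. Satisfied.
Vote: requires a majority of all members (918); a majority of 918 is 460, so 460 needed; 459 in favor. Not satisfied.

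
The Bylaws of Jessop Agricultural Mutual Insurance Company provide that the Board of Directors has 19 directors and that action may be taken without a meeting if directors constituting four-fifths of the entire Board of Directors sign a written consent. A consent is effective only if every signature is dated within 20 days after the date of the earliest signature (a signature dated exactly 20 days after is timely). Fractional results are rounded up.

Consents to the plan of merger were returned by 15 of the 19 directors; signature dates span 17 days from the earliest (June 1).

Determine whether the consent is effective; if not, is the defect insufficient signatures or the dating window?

Signatures required: four-fifths of 19 — 4/5 of 19 = 15.20, rounded up to 16, so 16 needed; 15 signed. Insufficient.
Dating window: the latest signature is 17 days after the earliest; the limit is 20 days. Within the window.

Not effective — insufficient signatures.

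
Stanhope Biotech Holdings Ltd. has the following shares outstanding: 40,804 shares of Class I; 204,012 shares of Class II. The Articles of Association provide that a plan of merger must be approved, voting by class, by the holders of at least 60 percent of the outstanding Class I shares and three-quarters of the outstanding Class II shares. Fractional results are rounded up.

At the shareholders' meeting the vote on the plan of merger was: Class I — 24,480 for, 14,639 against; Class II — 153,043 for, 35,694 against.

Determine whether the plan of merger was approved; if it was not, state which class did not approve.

Class I: 3/5 of 40804 = 24482.40, rounded up to 24483; 24,483 required, 24,480 in favor — not approved.
Class II: 3/4 of 204012 = 153009; 153,009 required, 153,043 in favor — approved.

Not approved — the Class I shares did not give the required vote.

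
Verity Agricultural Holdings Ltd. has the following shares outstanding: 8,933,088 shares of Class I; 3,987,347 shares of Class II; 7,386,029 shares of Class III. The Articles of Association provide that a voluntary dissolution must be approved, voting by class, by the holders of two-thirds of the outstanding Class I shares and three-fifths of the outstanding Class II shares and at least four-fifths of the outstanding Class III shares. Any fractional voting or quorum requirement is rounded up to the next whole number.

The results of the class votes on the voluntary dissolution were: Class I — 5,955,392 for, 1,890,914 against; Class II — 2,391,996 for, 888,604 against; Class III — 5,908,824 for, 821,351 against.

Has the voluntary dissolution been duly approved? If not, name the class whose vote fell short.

Class I: 2/3 of 8933088 = 5955392; 5,955,392 required, 5,955,392 in favor — approved.
Class II: 3/5 of 3987347 = 2392408.20, rounded up to 2392409; 2,392,409 required, 2,391,996 in favor — not approved.
Class III: 4/5 of 7386029 = 5908823.20, rounded up to 5908824; 5,908,824 required, 5,908,824 in favor — approved.

Not approved — the Class II shares did not give the required vote.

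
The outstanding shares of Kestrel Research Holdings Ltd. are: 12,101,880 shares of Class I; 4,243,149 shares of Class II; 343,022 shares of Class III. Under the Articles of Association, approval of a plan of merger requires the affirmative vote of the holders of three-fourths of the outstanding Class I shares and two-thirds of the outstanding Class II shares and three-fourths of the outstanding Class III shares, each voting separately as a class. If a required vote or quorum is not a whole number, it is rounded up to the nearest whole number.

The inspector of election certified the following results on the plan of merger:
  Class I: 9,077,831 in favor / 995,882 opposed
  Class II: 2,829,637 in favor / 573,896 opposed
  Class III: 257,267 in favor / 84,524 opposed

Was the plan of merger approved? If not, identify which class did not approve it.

Approved — every class gave the required vote.

Class I: 3/4 of 12101880 = 9076410; 9,076,410 required, 9,077,831 in favor — approved.
Class II: 2/3 of 4243149 = 2828766; 2,828,766 required, 2,829,637 in favor — approved.
Class III: 3/4 of 343022 = 257266.50, rounded up to 257267; 257,267 required, 257,267 in favor — approved.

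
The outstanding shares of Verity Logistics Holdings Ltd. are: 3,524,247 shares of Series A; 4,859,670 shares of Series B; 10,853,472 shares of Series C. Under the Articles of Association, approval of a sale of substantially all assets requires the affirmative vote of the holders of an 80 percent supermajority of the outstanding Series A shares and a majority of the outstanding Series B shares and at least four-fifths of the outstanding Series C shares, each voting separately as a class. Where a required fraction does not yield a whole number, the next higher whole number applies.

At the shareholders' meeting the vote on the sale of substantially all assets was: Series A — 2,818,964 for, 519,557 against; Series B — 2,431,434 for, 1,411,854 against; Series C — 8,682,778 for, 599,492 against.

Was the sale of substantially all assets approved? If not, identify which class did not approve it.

Not approved — the Series A shares did not give the required vote.

Series A: 4/5 of 3524247 = 2819397.60, rounded up to 2819398; 2,819,398 required, 2,818,964 in favor — not approved.
Series B: a majority of 4859670 is 2429836; 2,429,836 required, 2,431,434 in favor — approved.
Series C: 4/5 of 10853472 = 8682777.60, rounded up to 8682778; 8,682,778 required, 8,682,778 in favor — approved.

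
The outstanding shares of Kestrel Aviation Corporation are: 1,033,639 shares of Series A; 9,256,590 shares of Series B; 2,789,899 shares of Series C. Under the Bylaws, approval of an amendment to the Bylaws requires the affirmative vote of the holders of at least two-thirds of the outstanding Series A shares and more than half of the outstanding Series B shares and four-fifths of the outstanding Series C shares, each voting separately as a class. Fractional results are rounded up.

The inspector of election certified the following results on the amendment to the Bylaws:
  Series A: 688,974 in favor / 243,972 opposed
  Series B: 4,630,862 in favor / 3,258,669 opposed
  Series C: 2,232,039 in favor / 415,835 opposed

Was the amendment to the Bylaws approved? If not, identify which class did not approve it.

Series A: 2/3 of 1033639 = 689092.67, rounded up to 689093; 689,093 required, 688,974 in favor — not approved.
Series B: a majority of 9256590 is 4628296; 4,628,296 required, 4,630,862 in favor — approved.
Series C: 4/5 of 2789899 = 2231919.20, rounded up to 2231920; 2,231,920 required, 2,232,039 in favor — approved.

Not approved — the Series A shares did not give the required vote.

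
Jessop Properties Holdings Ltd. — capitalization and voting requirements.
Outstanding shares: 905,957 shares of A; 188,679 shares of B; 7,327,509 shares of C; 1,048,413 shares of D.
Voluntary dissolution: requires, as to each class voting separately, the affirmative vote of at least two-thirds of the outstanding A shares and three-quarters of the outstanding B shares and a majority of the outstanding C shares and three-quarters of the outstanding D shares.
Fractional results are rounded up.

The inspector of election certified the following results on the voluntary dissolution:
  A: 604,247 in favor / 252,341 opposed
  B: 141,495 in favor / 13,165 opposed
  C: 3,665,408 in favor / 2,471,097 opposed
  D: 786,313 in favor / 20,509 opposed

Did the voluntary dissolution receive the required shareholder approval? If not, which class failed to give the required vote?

A: 2/3 of 905957 = 603971.33, rounded up to 603972; 603,972 required, 604,247 in favor — approved.
B: 3/4 of 188679 = 141509.25, rounded up to 141510; 141,510 required, 141,495 in favor — not approved.
C: a majority of 7327509 is 3663755; 3,663,755 required, 3,665,408 in favor — approved.
D: 3/4 of 1048413 = 786309.75, rounded up to 786310; 786,310 required, 786,313 in favor — approved.

Not approved — the B shares did not give the required vote.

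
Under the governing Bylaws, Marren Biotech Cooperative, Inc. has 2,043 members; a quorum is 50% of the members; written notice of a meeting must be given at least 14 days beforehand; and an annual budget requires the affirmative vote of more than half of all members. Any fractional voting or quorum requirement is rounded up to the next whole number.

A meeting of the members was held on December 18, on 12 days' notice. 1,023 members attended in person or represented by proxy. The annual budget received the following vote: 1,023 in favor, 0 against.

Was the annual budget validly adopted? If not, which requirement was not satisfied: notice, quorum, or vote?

Invalid — notice requirement not satisfied.

Notice: 12 days given; 14 required. Not satisfied.
Quorum: 50% of 2,043 = 1,021.50, rounded up to 1,022; 1,023 present. Satisfied.
Vote: requires a majority of all members (2,043); a majority of 2043 is 1022, so 1,022 needed; 1,023 in favor. Satisfied.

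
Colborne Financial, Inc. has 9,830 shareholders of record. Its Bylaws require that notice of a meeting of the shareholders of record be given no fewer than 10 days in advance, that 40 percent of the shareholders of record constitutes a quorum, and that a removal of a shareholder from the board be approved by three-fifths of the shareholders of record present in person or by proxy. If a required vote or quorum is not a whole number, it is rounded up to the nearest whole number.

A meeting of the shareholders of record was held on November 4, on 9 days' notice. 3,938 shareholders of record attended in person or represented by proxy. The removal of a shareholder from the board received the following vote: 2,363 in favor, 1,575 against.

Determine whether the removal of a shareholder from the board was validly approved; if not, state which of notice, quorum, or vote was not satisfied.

Notice: 9 days given; 10 required. Not satisfied.
Quorum: 40% of 9,830 = 3,932; 3,938 present. Satisfied.
Vote: requires three-fifths of those present (3,938); 3/5 of 3938 = 2362.80, rounded up to 2363, so 2,363 needed; 2,363 in favor. Satisfied.

Invalid — notice requirement not satisfied.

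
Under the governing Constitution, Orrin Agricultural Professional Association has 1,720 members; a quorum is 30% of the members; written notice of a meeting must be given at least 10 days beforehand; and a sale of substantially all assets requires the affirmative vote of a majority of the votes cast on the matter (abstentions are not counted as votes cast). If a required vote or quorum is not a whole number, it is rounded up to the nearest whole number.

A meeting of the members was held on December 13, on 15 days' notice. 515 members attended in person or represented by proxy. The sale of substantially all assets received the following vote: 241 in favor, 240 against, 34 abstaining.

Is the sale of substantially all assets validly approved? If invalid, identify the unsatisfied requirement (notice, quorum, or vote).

Notice: 15 days given; 10 required. Satisfied.
Quorum: 30% of 1,720 = 516; 515 present. Not satisfied.
Vote: requires a majority of the votes cast (515 − 34 abstaining = 481); a majority of 481 is 241, so 241 needed; 241 in favor. Satisfied.

Invalid — quorum requirement not satisfied.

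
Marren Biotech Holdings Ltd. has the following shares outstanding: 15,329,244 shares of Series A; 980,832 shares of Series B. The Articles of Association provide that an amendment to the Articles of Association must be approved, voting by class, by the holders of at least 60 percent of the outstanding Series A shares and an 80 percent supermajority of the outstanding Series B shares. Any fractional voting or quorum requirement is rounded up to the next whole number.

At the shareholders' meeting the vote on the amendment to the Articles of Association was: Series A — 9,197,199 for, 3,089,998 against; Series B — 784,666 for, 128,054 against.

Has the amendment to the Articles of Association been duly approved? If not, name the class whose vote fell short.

Series A: 3/5 of 15329244 = 9197546.40, rounded up to 9197547; 9,197,547 required, 9,197,199 in favor — not approved.
Series B: 4/5 of 980832 = 784665.60, rounded up to 784666; 784,666 required, 784,666 in favor — approved.

Not approved — the Series A shares did not give the required vote.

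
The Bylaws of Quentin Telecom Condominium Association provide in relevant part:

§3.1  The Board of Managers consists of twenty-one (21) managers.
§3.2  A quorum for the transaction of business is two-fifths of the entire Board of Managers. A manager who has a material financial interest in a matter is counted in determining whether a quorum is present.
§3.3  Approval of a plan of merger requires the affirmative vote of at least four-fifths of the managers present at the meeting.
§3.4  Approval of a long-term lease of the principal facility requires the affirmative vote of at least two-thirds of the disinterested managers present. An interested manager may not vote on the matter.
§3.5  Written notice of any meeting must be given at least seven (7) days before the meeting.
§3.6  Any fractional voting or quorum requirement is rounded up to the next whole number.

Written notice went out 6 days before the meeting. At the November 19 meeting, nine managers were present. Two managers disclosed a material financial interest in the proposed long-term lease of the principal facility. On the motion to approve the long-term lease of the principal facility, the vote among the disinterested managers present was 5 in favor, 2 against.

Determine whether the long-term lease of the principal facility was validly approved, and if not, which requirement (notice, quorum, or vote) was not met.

Notice: 6 days given; 7 required (6 < 7). Not satisfied.
Quorum: 9 present (interested managers count toward quorum); quorum is 9. Satisfied.
Vote: the long-term lease of the principal facility requires two-thirds of the disinterested managers present (9 − 2 = 7). 2/3 of 7 = 4.67, rounded up to 5, so 5 affirmative votes are needed; 5 voted in favor. Satisfied.

Invalid — notice requirement not satisfied.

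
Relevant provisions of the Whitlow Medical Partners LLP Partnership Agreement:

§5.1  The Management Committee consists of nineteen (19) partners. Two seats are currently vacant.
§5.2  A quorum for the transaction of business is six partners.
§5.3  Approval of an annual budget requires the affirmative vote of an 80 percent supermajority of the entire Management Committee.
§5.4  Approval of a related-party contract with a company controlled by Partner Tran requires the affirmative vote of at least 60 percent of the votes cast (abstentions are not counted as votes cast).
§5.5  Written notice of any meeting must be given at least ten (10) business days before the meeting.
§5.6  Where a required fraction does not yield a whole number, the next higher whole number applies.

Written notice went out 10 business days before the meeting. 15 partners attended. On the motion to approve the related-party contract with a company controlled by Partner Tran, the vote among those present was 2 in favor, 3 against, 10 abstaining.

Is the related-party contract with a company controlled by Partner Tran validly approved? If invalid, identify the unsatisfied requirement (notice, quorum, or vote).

Notice: 10 business days given; 10 required (10 ≥ 10). Satisfied.
Quorum: 15 present; quorum is 6. Satisfied.
Vote: the related-party contract with a company controlled by Partner Tran requires three-fifths of the votes cast (15 present − 10 abstaining = 5). 3/5 of 5 = 3, so 3 affirmative votes are needed; 2 voted in favor. Not satisfied.

Invalid — vote requirement not satisfied.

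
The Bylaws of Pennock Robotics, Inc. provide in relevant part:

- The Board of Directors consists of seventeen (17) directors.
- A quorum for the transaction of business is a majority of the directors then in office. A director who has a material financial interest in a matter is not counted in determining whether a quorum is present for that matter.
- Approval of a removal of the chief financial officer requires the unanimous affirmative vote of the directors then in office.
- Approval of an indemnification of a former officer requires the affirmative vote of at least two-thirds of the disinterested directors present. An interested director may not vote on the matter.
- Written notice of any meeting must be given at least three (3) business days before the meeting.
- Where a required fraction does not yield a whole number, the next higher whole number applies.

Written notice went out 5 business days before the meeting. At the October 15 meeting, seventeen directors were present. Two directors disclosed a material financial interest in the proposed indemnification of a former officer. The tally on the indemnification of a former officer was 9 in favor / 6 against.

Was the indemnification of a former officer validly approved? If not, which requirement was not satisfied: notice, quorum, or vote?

Notice: 5 business days given; 3 required (5 ≥ 3). Satisfied.
Quorum: 17 present, but the 2 interested directors do not count, leaving 15. Quorum is 9. Satisfied.
Vote: the indemnification of a former officer requires two-thirds of the disinterested directors present (17 − 2 = 15). 2/3 of 15 = 10, so 10 affirmative votes are needed; 9 voted in favor. Not satisfied.

Invalid — vote requirement not satisfied.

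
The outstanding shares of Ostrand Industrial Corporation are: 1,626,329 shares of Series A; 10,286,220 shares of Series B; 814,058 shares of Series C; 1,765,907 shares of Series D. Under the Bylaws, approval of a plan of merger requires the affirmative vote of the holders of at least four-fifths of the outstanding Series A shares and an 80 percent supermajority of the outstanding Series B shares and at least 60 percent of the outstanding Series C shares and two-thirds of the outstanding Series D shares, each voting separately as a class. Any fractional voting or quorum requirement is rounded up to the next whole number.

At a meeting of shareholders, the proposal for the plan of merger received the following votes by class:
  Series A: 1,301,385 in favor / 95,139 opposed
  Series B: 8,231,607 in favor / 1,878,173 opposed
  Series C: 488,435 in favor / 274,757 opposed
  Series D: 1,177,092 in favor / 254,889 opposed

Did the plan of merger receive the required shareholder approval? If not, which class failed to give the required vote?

Series A: 4/5 of 1626329 = 1301063.20, rounded up to 1301064; 1,301,064 required, 1,301,385 in favor — approved.
Series B: 4/5 of 10286220 = 8228976; 8,228,976 required, 8,231,607 in favor — approved.
Series C: 3/5 of 814058 = 488434.80, rounded up to 488435; 488,435 required, 488,435 in favor — approved.
Series D: 2/3 of 1765907 = 1177271.33, rounded up to 1177272; 1,177,272 required, 1,177,092 in favor — not approved.

Not approved — the Series D shares did not give the required vote.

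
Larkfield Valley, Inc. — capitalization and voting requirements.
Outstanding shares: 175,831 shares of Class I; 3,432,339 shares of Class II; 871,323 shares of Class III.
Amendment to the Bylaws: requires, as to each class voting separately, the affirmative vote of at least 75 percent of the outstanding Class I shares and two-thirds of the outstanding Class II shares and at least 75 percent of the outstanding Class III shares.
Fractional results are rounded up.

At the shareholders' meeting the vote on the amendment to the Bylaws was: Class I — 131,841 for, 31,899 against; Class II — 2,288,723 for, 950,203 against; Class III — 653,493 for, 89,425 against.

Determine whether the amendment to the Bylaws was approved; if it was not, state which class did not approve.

Not approved — the Class I shares did not give the required vote.

Class I: 3/4 of 175831 = 131873.25, rounded up to 131874; 131,874 required, 131,841 in favor — not approved.
Class II: 2/3 of 3432339 = 2288226; 2,288,226 required, 2,288,723 in favor — approved.
Class III: 3/4 of 871323 = 653492.25, rounded up to 653493; 653,493 required, 653,493 in favor — approved.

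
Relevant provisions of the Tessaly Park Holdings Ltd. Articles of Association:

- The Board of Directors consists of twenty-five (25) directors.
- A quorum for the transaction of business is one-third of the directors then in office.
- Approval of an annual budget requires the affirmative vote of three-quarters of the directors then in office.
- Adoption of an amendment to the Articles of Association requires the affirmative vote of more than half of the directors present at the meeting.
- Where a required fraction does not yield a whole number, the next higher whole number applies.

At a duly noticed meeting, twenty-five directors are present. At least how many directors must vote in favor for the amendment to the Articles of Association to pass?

13

The amendment to the Articles of Association requires a majority of the directors present (25).
A majority of 25 is 13.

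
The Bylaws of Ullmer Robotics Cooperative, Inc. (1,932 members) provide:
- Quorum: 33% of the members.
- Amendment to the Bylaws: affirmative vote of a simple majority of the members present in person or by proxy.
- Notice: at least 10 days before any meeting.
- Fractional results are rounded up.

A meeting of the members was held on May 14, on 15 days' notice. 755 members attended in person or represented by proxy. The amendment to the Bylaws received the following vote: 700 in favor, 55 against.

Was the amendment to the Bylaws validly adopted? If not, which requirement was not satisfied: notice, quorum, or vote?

Valid — all requirements satisfied.

Notice: 15 days given; 10 required. Satisfied.
Quorum: 33% of 1,932 = 637.56, rounded up to 638; 755 present. Satisfied.
Vote: requires a majority of those present (755); a majority of 755 is 378, so 378 needed; 700 in favor. Satisfied.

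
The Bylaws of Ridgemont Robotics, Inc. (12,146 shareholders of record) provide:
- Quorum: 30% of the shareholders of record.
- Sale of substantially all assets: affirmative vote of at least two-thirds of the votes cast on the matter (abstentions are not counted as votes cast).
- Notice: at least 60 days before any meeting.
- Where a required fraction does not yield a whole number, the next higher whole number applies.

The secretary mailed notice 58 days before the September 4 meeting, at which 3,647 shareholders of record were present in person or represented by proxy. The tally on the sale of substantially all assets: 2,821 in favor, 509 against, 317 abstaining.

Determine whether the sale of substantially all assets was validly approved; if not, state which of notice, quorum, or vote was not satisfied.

Invalid — notice requirement not satisfied.

Notice: 58 days given; 60 required. Not satisfied.
Quorum: 30% of 12,146 = 3,643.80, rounded up to 3,644; 3,647 present. Satisfied.
Vote: requires two-thirds of the votes cast (3,647 − 317 abstaining = 3,330); 2/3 of 3330 = 2220, so 2,220 needed; 2,821 in favor. Satisfied.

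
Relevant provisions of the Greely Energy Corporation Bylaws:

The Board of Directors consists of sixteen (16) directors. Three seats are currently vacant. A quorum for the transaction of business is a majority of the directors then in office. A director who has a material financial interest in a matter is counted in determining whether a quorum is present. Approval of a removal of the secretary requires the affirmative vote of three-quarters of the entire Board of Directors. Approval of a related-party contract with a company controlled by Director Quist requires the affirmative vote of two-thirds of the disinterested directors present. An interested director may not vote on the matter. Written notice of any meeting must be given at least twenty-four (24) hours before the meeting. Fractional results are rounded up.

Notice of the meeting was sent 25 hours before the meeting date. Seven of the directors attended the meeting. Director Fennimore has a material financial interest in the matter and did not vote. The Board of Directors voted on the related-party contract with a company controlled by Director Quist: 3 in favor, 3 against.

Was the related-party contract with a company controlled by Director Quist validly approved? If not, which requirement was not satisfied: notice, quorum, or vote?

Notice: 25 hours given; 24 required (25 ≥ 24). Satisfied.
Quorum: 7 present (interested directors count toward quorum); quorum is 7. Satisfied.
Vote: the related-party contract with a company controlled by Director Quist requires two-thirds of the disinterested directors present (7 − 1 = 6). 2/3 of 6 = 4, so 4 affirmative votes are needed; 3 voted in favor. Not satisfied.

Invalid — vote requirement not satisfied.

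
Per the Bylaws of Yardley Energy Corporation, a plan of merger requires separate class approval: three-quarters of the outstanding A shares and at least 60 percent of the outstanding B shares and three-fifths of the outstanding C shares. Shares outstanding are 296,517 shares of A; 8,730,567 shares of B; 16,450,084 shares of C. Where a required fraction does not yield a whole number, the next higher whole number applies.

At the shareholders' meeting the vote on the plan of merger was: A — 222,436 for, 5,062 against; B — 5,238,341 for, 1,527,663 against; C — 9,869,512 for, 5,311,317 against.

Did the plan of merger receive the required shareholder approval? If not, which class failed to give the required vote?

A: 3/4 of 296517 = 222387.75, rounded up to 222388; 222,388 required, 222,436 in favor — approved.
B: 3/5 of 8730567 = 5238340.20, rounded up to 5238341; 5,238,341 required, 5,238,341 in favor — approved.
C: 3/5 of 16450084 = 9870050.40, rounded up to 9870051; 9,870,051 required, 9,869,512 in favor — not approved.

Not approved — the C shares did not give the required vote.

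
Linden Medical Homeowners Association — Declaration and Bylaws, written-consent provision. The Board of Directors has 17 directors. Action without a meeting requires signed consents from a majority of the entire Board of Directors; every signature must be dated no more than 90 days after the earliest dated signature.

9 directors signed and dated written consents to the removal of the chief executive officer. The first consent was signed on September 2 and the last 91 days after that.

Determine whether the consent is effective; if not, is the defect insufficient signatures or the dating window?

Not effective — dating-window requirement not satisfied.

Signatures required: a majority of 17 — a majority of 17 is 9, so 9 needed; 9 signed. Sufficient.
Dating window: the latest signature is 91 days after the earliest; the limit is 90 days. Outside the window.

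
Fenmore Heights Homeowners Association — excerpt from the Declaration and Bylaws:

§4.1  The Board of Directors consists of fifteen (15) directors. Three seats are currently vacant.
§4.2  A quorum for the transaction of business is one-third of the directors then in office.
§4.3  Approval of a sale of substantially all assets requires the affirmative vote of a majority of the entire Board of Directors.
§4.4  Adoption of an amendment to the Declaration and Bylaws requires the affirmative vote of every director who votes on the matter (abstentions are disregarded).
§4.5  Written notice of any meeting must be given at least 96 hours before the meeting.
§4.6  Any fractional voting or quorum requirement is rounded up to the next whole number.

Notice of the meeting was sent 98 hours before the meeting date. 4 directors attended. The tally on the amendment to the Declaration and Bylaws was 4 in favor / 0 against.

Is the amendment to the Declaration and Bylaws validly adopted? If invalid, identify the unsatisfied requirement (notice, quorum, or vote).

Valid — all requirements satisfied.

Notice: 98 hours given; 96 required (98 ≥ 96). Satisfied.
Quorum: 4 present; quorum is 4. Satisfied.
Vote: the amendment to the Declaration and Bylaws requires the unanimous vote of the votes cast (4). Unanimous means all 4, so 4 affirmative votes are needed; 4 voted in favor. Satisfied.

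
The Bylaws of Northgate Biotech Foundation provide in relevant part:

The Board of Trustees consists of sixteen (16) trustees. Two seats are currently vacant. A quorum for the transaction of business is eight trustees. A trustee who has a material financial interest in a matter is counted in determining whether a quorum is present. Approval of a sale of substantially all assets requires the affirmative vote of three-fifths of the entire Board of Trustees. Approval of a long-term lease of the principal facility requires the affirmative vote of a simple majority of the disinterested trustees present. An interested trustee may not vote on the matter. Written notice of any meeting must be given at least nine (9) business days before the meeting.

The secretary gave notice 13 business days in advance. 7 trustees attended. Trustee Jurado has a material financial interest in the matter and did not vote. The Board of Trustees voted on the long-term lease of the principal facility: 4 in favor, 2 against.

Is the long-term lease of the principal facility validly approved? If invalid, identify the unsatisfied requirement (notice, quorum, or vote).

Notice: 13 business days given; 9 required (13 ≥ 9). Satisfied.
Quorum: 7 present (interested trustees count toward quorum); quorum is 8. Not satisfied.
Vote: the long-term lease of the principal facility requires a majority of the disinterested trustees present (7 − 1 = 6). A majority of 6 is 4, so 4 affirmative votes are needed; 4 voted in favor. Satisfied. (Moot — without a quorum no business can be validly transacted.)

Invalid — quorum requirement not satisfied.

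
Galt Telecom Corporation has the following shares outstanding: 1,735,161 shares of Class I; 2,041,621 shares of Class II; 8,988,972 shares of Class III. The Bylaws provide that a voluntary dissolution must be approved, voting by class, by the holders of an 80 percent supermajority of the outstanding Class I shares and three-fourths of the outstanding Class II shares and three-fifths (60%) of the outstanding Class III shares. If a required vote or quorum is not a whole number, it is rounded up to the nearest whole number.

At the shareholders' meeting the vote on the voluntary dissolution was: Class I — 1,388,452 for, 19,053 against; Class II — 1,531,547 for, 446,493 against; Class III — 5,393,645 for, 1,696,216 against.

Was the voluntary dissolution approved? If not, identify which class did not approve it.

Approved — every class gave the required vote.

Class I: 4/5 of 1735161 = 1388128.80, rounded up to 1388129; 1,388,129 required, 1,388,452 in favor — approved.
Class II: 3/4 of 2041621 = 1531215.75, rounded up to 1531216; 1,531,216 required, 1,531,547 in favor — approved.
Class III: 3/5 of 8988972 = 5393383.20, rounded up to 5393384; 5,393,384 required, 5,393,645 in favor — approved.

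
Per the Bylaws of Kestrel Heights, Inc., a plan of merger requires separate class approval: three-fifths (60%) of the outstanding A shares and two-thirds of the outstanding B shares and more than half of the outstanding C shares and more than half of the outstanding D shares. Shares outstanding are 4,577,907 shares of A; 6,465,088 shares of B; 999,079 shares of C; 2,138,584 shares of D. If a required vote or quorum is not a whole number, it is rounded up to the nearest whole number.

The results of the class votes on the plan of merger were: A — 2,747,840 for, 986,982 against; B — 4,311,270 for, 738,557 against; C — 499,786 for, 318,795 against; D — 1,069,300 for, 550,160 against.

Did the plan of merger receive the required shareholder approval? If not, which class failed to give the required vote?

A: 3/5 of 4577907 = 2746744.20, rounded up to 2746745; 2,746,745 required, 2,747,840 in favor — approved.
B: 2/3 of 6465088 = 4310058.67, rounded up to 4310059; 4,310,059 required, 4,311,270 in favor — approved.
C: a majority of 999079 is 499540; 499,540 required, 499,786 in favor — approved.
D: a majority of 2138584 is 1069293; 1,069,293 required, 1,069,300 in favor — approved.

Approved — every class gave the required vote.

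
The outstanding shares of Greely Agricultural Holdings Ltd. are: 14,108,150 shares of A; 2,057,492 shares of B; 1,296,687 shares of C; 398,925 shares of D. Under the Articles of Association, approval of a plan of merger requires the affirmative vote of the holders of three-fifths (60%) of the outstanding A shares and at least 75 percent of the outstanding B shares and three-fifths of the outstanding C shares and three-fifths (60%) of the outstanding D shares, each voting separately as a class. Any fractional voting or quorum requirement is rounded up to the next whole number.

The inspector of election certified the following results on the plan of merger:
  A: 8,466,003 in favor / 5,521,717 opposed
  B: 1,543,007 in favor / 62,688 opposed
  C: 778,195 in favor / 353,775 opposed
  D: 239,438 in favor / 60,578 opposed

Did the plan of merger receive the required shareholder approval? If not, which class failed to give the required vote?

A: 3/5 of 14108150 = 8464890; 8,464,890 required, 8,466,003 in favor — approved.
B: 3/4 of 2057492 = 1543119; 1,543,119 required, 1,543,007 in favor — not approved.
C: 3/5 of 1296687 = 778012.20, rounded up to 778013; 778,013 required, 778,195 in favor — approved.
D: 3/5 of 398925 = 239355; 239,355 required, 239,438 in favor — approved.

Not approved — the B shares did not give the required vote.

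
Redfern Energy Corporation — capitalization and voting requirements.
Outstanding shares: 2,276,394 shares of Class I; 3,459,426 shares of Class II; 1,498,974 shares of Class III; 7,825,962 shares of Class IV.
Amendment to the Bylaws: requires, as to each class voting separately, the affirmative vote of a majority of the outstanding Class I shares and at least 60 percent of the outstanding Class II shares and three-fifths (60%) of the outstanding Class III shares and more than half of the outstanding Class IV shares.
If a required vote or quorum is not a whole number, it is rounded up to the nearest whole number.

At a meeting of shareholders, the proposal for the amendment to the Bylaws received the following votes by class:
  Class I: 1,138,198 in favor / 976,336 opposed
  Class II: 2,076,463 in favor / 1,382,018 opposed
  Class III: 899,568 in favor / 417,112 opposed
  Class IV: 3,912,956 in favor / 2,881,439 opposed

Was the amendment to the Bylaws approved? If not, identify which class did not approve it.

Class I: a majority of 2276394 is 1138198; 1,138,198 required, 1,138,198 in favor — approved.
Class II: 3/5 of 3459426 = 2075655.60, rounded up to 2075656; 2,075,656 required, 2,076,463 in favor — approved.
Class III: 3/5 of 1498974 = 899384.40, rounded up to 899385; 899,385 required, 899,568 in favor — approved.
Class IV: a majority of 7825962 is 3912982; 3,912,982 required, 3,912,956 in favor — not approved.

Not approved — the Class IV shares did not give the required vote.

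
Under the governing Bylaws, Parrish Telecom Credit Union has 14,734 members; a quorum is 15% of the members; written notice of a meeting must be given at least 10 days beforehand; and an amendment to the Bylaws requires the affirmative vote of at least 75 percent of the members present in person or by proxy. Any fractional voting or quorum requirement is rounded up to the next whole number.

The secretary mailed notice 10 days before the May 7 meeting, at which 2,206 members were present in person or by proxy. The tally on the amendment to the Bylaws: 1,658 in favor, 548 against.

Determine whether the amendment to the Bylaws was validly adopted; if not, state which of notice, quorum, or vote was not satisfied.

Notice: 10 days given; 10 required. Satisfied.
Quorum: 15% of 14,734 = 2,210.10, rounded up to 2,211; 2,206 present. Not satisfied.
Vote: requires three-fourths of those present (2,206); 3/4 of 2206 = 1654.50, rounded up to 1655, so 1,655 needed; 1,658 in favor. Satisfied.

Invalid — quorum requirement not satisfied.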